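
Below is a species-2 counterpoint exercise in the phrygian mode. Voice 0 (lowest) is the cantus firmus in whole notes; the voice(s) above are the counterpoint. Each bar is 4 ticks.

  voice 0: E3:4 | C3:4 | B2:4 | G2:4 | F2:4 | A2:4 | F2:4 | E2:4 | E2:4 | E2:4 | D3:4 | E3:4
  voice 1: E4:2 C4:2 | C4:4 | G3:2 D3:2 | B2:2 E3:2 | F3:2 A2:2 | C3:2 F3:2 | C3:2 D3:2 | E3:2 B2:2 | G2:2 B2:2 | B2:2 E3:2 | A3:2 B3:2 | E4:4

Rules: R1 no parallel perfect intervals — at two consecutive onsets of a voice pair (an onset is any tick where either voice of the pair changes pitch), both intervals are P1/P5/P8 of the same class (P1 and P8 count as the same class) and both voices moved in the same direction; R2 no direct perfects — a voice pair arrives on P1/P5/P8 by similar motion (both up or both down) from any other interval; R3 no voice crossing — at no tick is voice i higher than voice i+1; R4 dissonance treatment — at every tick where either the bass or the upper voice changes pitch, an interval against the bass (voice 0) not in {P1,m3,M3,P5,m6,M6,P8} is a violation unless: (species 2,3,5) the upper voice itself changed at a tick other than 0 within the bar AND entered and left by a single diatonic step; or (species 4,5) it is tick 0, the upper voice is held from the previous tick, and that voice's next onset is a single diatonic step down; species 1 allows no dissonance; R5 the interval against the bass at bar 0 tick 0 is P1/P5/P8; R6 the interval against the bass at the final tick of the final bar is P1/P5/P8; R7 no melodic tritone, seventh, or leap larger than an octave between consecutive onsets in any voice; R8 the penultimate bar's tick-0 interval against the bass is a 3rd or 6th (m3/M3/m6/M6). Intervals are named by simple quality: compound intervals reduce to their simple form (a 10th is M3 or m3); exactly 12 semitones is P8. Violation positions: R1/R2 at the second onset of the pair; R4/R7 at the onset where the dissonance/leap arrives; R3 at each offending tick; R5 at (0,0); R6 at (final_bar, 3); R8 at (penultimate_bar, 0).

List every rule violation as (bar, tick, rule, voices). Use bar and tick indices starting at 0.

bar 0: v0=E3 v1=E4 downbeat P8
bar 1: v0=C3 v1=C4 downbeat P8
bar 2: v0=B2 v1=G3 downbeat m6
bar 3: v0=G2 v1=B2 downbeat M3
bar 4: v0=F2 v1=F3 downbeat P8
bar 5: v0=A2 v1=C3 downbeat m3
bar 6: v0=F2 v1=C3 downbeat P5
bar 7: v0=E2 v1=E3 downbeat P8
bar 8: v0=E2 v1=G2 downbeat m3
bar 9: v0=E2 v1=B2 downbeat P5
bar 10: v0=D3 v1=A3 downbeat P5
bar 11: v0=E3 v1=E4 downbeat P8
  -> R2 @ bar 6 tick 0 v(0, 1): A2/F3 m6 -> F2/C3 P5 similar
  -> R2 @ bar 10 tick 0 v(0, 1): E2/E3 P8 -> D3/A3 P5 similar
  -> R7 @ bar 10 tick 0 v(0,): E2->D3 leap 10st
  -> R8 @ bar 10 tick 0 v(0, 1): penult P5 not 3rd/6th
  -> R2 @ bar 11 tick 0 v(0, 1): D3/B3 M6 -> E3/E4 P8 similar

(6, 0, R2, (0, 1))
(10, 0, R2, (0, 1))
(10, 0, R7, (0,))
(10, 0, R8, (0, 1))
(11, 0, R2, (0, 1))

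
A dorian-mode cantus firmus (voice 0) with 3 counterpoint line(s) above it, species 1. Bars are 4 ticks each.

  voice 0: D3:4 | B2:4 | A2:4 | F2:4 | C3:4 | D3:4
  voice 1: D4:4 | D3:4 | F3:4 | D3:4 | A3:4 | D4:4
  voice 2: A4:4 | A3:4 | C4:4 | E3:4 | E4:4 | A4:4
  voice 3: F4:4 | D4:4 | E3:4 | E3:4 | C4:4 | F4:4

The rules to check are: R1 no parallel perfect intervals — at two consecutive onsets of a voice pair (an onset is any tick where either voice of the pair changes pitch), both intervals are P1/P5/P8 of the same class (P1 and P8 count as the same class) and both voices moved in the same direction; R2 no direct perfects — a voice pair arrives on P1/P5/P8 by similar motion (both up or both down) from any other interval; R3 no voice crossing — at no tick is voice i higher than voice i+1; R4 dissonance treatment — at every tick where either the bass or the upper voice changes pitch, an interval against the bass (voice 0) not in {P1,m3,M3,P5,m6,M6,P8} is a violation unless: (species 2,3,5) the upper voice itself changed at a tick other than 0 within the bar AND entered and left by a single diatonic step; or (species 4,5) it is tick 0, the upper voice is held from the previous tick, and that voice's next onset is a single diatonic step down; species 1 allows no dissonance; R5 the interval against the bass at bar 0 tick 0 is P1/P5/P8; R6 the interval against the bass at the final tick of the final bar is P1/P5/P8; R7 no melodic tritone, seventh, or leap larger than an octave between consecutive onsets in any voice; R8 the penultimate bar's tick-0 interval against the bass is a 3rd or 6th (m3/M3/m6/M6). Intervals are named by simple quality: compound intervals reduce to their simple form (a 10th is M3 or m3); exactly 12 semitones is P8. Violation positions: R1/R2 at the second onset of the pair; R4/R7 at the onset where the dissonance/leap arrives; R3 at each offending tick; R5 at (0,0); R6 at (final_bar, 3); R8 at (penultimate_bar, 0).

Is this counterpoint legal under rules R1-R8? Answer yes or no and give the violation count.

No (32 violations)

bar 0: v0=D3 v1=D4 v2=A4 v3=F4 (m3)
bar 1: v0=B2 v1=D3 v2=A3 v3=D4 (m3)
bar 2: v0=A2 v1=F3 v2=C4 v3=E3 (P5)
bar 3: v0=F2 v1=D3 v2=E3 v3=E3 (M7)
bar 4: v0=C3 v1=A3 v2=E4 v3=C4 (P8)
bar 5: v0=D3 v1=D4 v2=A4 v3=F4 (m3)
  R3 @ bar0.0: A4 above F4
  R5 @ bar0.0: opens on m3
  R3 @ bar0.1: A4 above F4
  R3 @ bar0.2: A4 above F4
  R3 @ bar0.3: A4 above F4
  R1 @ bar1.0: D4/A4 P5 -> D3/A3 P5 similar
  R2 @ bar1.0: D4/F4 m3 -> D3/D4 P8 similar
  R4 @ bar1.0: B2/A3 m7 untreated
  R1 @ bar2.0: D3/A3 P5 -> F3/C4 P5 similar
  R2 @ bar2.0: B2/D4 m3 -> A2/E3 P5 similar
  R3 @ bar2.0: C4 above E3
  R7 @ bar2.0: D4->E3 leap 10st
  R3 @ bar2.1: C4 above E3
  R3 @ bar2.2: C4 above E3
  R3 @ bar2.3: C4 above E3
  R4 @ bar3.0: F2/E3 M7 untreated
  R4 @ bar3.0: F2/E3 M7 untreated
  R2 @ bar4.0: F2/E3 M7 -> C3/C4 P8 similar
  R2 @ bar4.0: D3/E3 M2 -> A3/E4 P5 similar
  R3 @ bar4.0: E4 above C4
  R8 @ bar4.0: penult P8 not 3rd/6th
  R3 @ bar4.1: E4 above C4
  R3 @ bar4.2: E4 above C4
  R3 @ bar4.3: E4 above C4
  R1 @ bar5.0: A3/E4 P5 -> D4/A4 P5 similar
  R2 @ bar5.0: C3/A3 M6 -> D3/D4 P8 similar
  R2 @ bar5.0: C3/E4 M3 -> D3/A4 P5 similar
  R3 @ bar5.0: A4 above F4
  R3 @ bar5.1: A4 above F4
  R3 @ bar5.2: A4 above F4
  R3 @ bar5.3: A4 above F4
  R6 @ bar5.3: closes on m3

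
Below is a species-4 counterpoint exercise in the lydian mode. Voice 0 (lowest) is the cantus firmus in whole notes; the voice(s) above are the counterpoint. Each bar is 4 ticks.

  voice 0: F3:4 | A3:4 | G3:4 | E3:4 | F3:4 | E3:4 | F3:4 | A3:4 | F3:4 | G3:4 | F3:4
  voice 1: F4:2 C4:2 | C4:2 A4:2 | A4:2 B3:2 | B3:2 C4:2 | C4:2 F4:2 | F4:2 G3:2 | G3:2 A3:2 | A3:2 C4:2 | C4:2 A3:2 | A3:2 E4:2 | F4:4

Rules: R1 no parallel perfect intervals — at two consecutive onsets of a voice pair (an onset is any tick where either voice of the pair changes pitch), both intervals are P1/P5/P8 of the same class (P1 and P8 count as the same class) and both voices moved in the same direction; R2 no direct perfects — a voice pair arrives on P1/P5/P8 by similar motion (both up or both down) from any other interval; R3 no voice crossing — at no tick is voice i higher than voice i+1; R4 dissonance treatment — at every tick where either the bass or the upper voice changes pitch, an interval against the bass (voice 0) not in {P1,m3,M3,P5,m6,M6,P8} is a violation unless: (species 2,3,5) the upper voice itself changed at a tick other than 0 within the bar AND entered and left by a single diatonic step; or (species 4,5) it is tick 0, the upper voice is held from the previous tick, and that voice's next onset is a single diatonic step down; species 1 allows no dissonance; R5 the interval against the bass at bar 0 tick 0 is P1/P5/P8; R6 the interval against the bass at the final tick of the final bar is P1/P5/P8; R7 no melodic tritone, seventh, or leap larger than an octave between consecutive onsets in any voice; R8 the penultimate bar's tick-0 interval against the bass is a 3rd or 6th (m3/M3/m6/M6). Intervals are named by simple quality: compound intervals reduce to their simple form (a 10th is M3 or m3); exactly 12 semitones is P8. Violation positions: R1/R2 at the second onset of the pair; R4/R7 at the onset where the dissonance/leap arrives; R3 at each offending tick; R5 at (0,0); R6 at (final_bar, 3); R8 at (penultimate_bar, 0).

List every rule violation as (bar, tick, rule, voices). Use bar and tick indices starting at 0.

bar 0: v0=F3 v1=F4 downbeat P8
bar 1: v0=A3 v1=C4 downbeat m3
bar 2: v0=G3 v1=A4 downbeat M2
bar 3: v0=E3 v1=B3 downbeat P5
bar 4: v0=F3 v1=C4 downbeat P5
bar 5: v0=E3 v1=F4 downbeat m2
bar 6: v0=F3 v1=G3 downbeat M2
bar 7: v0=A3 v1=A3 downbeat P1
bar 8: v0=F3 v1=C4 downbeat P5
bar 9: v0=G3 v1=A3 downbeat M2
bar 10: v0=F3 v1=F4 downbeat P8
  -> R4 @ bar 2 tick 0 v(0, 1): G3/A4 M2 untreated
  -> R7 @ bar 2 tick 2 v(1,): A4->B3 leap 10st
  -> R4 @ bar 5 tick 0 v(0, 1): E3/F4 m2 untreated
  -> R7 @ bar 5 tick 2 v(1,): F4->G3 leap 10st
  -> R4 @ bar 6 tick 0 v(0, 1): F3/G3 M2 untreated
  -> R4 @ bar 9 tick 0 v(0, 1): G3/A3 M2 untreated
  -> R8 @ bar 9 tick 0 v(0, 1): penult M2 not 3rd/6th

(2, 0, R4, (0, 1))
(2, 2, R7, (1,))
(5, 0, R4, (0, 1))
(5, 2, R7, (1,))
(6, 0, R4, (0, 1))
(9, 0, R4, (0, 1))
(9, 0, R8, (0, 1))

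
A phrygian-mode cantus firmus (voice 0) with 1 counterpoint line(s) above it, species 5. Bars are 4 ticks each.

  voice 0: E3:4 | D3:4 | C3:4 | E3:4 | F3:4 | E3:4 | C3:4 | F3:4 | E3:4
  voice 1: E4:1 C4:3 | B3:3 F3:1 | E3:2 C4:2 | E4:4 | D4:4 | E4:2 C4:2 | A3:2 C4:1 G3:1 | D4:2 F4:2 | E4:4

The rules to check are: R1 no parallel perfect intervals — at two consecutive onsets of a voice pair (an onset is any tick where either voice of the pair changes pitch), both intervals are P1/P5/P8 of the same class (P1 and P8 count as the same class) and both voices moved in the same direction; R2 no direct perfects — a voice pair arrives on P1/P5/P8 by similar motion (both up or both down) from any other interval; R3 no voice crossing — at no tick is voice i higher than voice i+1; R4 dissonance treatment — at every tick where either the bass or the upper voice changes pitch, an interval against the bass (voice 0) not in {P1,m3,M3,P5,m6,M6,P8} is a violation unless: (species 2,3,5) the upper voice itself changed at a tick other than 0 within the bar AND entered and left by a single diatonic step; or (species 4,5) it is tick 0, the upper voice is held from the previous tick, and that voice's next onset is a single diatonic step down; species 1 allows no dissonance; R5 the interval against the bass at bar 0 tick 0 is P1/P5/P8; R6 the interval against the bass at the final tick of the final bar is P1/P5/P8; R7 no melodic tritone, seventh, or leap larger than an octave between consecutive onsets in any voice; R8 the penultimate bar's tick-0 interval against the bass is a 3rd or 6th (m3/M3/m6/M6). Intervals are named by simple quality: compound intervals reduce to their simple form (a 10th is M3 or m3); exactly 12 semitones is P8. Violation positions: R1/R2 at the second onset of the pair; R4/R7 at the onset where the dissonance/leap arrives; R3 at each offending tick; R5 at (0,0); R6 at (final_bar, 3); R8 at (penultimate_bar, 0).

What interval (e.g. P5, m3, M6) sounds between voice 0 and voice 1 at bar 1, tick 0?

M6

voice 0=D3 voice 1=B3 -> M6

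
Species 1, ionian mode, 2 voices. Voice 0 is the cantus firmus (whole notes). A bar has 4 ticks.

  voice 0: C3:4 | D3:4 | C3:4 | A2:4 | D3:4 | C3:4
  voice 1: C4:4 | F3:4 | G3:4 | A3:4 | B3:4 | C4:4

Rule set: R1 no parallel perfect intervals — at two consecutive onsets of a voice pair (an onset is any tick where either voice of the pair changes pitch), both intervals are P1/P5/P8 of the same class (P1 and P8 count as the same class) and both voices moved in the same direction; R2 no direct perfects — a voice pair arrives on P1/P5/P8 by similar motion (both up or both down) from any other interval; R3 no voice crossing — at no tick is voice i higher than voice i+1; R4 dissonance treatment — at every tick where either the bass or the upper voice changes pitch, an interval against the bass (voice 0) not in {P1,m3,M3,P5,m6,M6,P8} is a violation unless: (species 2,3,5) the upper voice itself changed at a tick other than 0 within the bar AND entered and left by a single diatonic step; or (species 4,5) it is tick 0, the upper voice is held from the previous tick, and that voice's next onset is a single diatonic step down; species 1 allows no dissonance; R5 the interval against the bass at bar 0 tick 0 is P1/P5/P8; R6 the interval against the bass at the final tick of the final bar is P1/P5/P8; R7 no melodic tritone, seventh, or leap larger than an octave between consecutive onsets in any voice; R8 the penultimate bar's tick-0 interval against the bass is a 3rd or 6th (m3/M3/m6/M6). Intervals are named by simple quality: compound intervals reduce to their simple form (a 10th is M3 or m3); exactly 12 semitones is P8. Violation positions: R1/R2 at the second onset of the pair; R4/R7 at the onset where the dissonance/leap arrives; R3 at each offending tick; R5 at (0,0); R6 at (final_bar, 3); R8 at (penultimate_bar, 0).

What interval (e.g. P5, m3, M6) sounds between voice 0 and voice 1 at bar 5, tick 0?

voice 0=C3 voice 1=C4 -> P8

P8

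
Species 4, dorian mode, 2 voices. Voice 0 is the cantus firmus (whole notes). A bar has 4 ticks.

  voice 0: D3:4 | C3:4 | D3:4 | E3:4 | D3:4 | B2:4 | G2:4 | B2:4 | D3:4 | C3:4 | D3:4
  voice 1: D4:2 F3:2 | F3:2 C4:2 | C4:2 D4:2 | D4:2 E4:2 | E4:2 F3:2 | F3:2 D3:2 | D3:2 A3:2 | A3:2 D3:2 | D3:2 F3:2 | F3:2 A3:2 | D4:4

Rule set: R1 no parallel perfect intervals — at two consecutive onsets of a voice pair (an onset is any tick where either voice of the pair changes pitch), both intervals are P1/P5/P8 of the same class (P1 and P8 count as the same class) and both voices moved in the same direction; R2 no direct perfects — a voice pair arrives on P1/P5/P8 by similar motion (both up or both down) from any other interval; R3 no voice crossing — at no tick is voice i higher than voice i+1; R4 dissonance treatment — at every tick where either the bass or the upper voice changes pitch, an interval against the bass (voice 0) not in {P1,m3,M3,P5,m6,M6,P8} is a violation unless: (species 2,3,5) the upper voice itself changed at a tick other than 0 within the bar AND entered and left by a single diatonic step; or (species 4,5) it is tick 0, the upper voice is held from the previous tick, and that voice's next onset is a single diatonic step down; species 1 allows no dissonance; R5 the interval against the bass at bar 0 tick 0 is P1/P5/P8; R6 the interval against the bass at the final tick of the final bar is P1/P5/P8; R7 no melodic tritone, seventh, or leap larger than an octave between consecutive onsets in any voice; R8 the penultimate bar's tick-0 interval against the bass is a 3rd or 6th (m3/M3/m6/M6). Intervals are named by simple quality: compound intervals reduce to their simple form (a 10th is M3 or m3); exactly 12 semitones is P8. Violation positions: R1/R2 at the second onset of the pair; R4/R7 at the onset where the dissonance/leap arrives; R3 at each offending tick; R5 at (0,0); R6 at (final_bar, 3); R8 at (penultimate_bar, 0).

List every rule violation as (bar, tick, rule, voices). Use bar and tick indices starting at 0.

(1, 0, R4, (0, 1))
(2, 0, R4, (0, 1))
(3, 0, R4, (0, 1))
(4, 0, R4, (0, 1))
(4, 2, R7, (1,))
(5, 0, R4, (0, 1))
(6, 2, R4, (0, 1))
(7, 0, R4, (0, 1))
(9, 0, R4, (0, 1))
(9, 0, R8, (0, 1))
(10, 0, R2, (0, 1))

bar 0: v0=D3 v1=D4 downbeat P8
bar 1: v0=C3 v1=F3 downbeat P4
bar 2: v0=D3 v1=C4 downbeat m7
bar 3: v0=E3 v1=D4 downbeat m7
bar 4: v0=D3 v1=E4 downbeat M2
bar 5: v0=B2 v1=F3 downbeat TT
bar 6: v0=G2 v1=D3 downbeat P5
bar 7: v0=B2 v1=A3 downbeat m7
bar 8: v0=D3 v1=D3 downbeat P1
bar 9: v0=C3 v1=F3 downbeat P4
bar 10: v0=D3 v1=D4 downbeat P8
  -> R4 @ bar 1 tick 0 v(0, 1): C3/F3 P4 untreated
  -> R4 @ bar 2 tick 0 v(0, 1): D3/C4 m7 untreated
  -> R4 @ bar 3 tick 0 v(0, 1): E3/D4 m7 untreated
  -> R4 @ bar 4 tick 0 v(0, 1): D3/E4 M2 untreated
  -> R7 @ bar 4 tick 2 v(1,): E4->F3 leap 11st
  -> R4 @ bar 5 tick 0 v(0, 1): B2/F3 TT untreated
  -> R4 @ bar 6 tick 2 v(0, 1): G2/A3 M2 untreated
  -> R4 @ bar 7 tick 0 v(0, 1): B2/A3 m7 untreated
  -> R4 @ bar 9 tick 0 v(0, 1): C3/F3 P4 untreated
  -> R8 @ bar 9 tick 0 v(0, 1): penult P4 not 3rd/6th
  -> R2 @ bar 10 tick 0 v(0, 1): C3/A3 M6 -> D3/D4 P8 similar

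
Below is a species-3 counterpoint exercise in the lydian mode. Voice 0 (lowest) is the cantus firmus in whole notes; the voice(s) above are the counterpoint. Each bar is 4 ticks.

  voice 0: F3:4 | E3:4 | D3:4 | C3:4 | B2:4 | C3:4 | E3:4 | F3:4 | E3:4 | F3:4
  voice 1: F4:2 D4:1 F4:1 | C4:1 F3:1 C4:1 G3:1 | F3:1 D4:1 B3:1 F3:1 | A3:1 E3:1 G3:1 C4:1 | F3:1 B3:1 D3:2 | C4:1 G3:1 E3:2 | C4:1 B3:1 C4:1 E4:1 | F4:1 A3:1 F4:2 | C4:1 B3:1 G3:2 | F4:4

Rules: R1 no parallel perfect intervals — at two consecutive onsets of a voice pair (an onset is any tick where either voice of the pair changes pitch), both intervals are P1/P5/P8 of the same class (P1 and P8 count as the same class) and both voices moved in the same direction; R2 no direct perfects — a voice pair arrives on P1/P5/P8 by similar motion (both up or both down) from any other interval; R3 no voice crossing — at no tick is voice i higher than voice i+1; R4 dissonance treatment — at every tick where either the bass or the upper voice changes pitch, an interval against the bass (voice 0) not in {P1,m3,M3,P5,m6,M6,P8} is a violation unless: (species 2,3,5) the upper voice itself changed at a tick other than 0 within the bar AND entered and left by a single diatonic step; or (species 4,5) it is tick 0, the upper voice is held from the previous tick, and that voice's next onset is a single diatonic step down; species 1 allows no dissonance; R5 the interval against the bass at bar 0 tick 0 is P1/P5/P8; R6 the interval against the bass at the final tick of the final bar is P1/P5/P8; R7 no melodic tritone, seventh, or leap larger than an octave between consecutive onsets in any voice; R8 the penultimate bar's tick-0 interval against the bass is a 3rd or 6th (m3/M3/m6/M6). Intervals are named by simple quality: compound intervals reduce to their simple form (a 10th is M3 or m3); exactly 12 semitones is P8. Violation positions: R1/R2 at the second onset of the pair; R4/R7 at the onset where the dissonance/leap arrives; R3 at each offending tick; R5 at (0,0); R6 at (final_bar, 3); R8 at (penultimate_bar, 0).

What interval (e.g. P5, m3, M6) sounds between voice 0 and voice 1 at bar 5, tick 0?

voice 0=C3 voice 1=C4 -> P8

P8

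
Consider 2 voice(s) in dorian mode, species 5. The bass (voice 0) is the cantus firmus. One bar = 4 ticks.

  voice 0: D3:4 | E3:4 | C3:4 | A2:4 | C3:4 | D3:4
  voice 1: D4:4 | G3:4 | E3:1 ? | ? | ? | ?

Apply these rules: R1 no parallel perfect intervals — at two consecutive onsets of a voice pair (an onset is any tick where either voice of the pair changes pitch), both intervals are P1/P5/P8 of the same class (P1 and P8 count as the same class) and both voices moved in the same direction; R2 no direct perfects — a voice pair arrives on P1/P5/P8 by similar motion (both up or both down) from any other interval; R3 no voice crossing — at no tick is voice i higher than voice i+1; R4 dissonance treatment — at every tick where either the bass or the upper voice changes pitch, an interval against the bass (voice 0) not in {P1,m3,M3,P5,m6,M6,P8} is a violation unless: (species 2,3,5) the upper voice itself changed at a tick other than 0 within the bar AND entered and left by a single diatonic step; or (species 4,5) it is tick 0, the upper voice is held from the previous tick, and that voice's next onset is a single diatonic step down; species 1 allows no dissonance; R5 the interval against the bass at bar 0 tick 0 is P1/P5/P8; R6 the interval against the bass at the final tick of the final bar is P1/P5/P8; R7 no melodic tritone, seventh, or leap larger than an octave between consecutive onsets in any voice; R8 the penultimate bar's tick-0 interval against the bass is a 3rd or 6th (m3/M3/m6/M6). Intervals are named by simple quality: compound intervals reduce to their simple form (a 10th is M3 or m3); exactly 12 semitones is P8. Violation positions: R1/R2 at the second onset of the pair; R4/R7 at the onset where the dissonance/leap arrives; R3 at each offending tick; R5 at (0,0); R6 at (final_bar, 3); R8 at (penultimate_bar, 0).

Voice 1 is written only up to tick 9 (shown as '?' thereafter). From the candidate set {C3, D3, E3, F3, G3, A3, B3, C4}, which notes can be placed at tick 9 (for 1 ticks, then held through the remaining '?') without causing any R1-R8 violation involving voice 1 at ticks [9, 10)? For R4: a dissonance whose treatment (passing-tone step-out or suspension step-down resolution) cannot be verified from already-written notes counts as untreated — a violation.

{A3, C3, C4, E3, G3}

C3: legal
D3: violates R4
E3: legal
F3: violates R4
G3: legal
A3: legal
B3: violates R4
C4: legal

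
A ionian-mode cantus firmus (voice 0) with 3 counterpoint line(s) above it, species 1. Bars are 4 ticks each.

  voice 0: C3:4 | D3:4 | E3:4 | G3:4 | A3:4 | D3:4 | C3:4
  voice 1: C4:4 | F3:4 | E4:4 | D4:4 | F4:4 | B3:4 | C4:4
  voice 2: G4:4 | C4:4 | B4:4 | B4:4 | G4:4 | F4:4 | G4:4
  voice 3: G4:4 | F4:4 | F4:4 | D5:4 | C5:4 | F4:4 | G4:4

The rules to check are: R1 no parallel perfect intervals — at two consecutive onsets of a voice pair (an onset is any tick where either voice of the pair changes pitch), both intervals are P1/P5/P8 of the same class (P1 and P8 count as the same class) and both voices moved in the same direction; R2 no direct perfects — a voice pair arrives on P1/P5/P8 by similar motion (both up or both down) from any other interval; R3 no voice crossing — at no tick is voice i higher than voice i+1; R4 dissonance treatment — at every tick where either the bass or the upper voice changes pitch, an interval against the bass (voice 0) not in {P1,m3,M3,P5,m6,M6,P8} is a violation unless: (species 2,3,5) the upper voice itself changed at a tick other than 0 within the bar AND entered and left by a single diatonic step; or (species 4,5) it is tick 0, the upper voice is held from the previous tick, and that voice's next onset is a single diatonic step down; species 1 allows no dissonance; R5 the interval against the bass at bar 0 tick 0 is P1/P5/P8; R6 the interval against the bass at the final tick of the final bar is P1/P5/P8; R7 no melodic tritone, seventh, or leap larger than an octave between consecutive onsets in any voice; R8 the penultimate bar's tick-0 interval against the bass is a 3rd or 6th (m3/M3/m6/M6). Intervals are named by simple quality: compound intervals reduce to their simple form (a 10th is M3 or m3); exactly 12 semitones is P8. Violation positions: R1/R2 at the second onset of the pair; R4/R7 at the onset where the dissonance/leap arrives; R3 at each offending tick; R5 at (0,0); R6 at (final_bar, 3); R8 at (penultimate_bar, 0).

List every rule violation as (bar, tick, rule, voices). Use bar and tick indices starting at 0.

(1, 0, R1, (1, 2))
(1, 0, R2, (1, 3))
(1, 0, R4, (0, 2))
(2, 0, R1, (1, 2))
(2, 0, R2, (0, 1))
(2, 0, R2, (0, 2))
(2, 0, R3, (2, 3))
(2, 0, R4, (0, 3))
(2, 0, R7, (1,))
(2, 0, R7, (2,))
(2, 1, R3, (2, 3))
(2, 2, R3, (2, 3))
(2, 3, R3, (2, 3))
(3, 0, R2, (0, 3))
(4, 0, R4, (0, 2))
(5, 0, R2, (2, 3))
(5, 0, R7, (1,))
(6, 0, R1, (2, 3))
(6, 0, R2, (1, 2))
(6, 0, R2, (1, 3))

bar 0: v0=C3 v1=C4 v2=G4 v3=G4 downbeat P5
bar 1: v0=D3 v1=F3 v2=C4 v3=F4 downbeat m3
bar 2: v0=E3 v1=E4 v2=B4 v3=F4 downbeat m2
bar 3: v0=G3 v1=D4 v2=B4 v3=D5 downbeat P5
bar 4: v0=A3 v1=F4 v2=G4 v3=C5 downbeat m3
bar 5: v0=D3 v1=B3 v2=F4 v3=F4 downbeat m3
bar 6: v0=C3 v1=C4 v2=G4 v3=G4 downbeat P5
  -> R1 @ bar 1 tick 0 v(1, 2): C4/G4 P5 -> F3/C4 P5 similar
  -> R2 @ bar 1 tick 0 v(1, 3): C4/G4 P5 -> F3/F4 P8 similar
  -> R4 @ bar 1 tick 0 v(0, 2): D3/C4 m7 untreated
  -> R1 @ bar 2 tick 0 v(1, 2): F3/C4 P5 -> E4/B4 P5 similar
  -> R2 @ bar 2 tick 0 v(0, 1): D3/F3 m3 -> E3/E4 P8 similar
  -> R2 @ bar 2 tick 0 v(0, 2): D3/C4 m7 -> E3/B4 P5 similar
  -> R3 @ bar 2 tick 0 v(2, 3): B4 above F4
  -> R4 @ bar 2 tick 0 v(0, 3): E3/F4 m2 untreated
  -> R7 @ bar 2 tick 0 v(1,): F3->E4 leap 11st
  -> R7 @ bar 2 tick 0 v(2,): C4->B4 leap 11st
  -> R3 @ bar 2 tick 1 v(2, 3): B4 above F4
  -> R3 @ bar 2 tick 2 v(2, 3): B4 above F4
  -> R3 @ bar 2 tick 3 v(2, 3): B4 above F4
  -> R2 @ bar 3 tick 0 v(0, 3): E3/F4 m2 -> G3/D5 P5 similar
  -> R4 @ bar 4 tick 0 v(0, 2): A3/G4 m7 untreated
  -> R2 @ bar 5 tick 0 v(2, 3): G4/C5 P4 -> F4/F4 P1 similar
  -> R7 @ bar 5 tick 0 v(1,): F4->B3 leap 6st
  -> R1 @ bar 6 tick 0 v(2, 3): F4/F4 P1 -> G4/G4 P1 similar
  -> R2 @ bar 6 tick 0 v(1, 2): B3/F4 TT -> C4/G4 P5 similar
  -> R2 @ bar 6 tick 0 v(1, 3): B3/F4 TT -> C4/G4 P5 similar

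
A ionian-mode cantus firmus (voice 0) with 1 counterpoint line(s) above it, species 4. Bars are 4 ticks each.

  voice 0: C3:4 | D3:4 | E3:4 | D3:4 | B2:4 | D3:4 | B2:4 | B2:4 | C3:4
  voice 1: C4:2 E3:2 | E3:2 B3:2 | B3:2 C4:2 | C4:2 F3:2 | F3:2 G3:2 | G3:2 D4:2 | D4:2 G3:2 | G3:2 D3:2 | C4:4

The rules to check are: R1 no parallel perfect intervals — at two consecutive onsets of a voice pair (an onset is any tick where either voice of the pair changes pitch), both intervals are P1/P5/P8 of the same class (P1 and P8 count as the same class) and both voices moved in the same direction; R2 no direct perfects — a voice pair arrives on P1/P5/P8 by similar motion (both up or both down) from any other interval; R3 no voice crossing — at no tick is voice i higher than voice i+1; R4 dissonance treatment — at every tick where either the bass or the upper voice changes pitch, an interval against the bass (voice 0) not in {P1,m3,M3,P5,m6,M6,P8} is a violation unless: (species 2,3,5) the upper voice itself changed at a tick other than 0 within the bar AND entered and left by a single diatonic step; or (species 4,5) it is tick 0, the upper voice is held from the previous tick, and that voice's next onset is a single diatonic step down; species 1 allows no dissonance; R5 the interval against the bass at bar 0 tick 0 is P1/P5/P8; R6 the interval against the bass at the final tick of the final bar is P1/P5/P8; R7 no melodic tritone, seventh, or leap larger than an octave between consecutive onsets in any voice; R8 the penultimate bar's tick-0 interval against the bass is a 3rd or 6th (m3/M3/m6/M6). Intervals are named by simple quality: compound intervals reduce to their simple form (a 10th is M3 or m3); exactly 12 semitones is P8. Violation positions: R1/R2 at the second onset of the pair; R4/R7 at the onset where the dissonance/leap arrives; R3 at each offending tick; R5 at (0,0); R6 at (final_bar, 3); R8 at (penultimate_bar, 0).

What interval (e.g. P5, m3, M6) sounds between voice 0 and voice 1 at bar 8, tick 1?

P8

voice 0=C3 voice 1=C4 -> P8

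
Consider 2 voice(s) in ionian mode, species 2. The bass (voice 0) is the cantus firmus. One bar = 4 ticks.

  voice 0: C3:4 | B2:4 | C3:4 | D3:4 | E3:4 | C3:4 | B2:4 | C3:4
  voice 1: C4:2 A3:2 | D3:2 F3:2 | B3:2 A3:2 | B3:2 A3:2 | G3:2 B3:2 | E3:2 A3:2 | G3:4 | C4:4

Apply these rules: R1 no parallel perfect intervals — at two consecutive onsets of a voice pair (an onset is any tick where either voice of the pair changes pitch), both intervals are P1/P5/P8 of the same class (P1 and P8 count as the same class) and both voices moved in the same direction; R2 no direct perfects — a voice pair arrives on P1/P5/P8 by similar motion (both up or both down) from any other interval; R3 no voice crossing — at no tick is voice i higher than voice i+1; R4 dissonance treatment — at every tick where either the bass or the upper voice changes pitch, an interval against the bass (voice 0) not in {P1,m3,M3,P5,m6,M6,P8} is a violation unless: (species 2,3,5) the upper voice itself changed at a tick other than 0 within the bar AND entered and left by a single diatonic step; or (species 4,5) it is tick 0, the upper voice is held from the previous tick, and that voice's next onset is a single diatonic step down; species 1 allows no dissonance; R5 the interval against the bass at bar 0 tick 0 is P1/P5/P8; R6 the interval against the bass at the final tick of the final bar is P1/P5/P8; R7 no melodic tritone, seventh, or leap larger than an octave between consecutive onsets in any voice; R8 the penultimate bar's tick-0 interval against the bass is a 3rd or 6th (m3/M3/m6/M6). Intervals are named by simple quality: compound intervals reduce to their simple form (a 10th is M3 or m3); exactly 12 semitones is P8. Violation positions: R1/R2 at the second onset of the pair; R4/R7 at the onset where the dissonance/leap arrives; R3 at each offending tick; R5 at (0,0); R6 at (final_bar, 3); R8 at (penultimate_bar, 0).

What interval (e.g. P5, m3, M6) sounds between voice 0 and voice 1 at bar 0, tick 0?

voice 0=C3 voice 1=C4 -> P8

P8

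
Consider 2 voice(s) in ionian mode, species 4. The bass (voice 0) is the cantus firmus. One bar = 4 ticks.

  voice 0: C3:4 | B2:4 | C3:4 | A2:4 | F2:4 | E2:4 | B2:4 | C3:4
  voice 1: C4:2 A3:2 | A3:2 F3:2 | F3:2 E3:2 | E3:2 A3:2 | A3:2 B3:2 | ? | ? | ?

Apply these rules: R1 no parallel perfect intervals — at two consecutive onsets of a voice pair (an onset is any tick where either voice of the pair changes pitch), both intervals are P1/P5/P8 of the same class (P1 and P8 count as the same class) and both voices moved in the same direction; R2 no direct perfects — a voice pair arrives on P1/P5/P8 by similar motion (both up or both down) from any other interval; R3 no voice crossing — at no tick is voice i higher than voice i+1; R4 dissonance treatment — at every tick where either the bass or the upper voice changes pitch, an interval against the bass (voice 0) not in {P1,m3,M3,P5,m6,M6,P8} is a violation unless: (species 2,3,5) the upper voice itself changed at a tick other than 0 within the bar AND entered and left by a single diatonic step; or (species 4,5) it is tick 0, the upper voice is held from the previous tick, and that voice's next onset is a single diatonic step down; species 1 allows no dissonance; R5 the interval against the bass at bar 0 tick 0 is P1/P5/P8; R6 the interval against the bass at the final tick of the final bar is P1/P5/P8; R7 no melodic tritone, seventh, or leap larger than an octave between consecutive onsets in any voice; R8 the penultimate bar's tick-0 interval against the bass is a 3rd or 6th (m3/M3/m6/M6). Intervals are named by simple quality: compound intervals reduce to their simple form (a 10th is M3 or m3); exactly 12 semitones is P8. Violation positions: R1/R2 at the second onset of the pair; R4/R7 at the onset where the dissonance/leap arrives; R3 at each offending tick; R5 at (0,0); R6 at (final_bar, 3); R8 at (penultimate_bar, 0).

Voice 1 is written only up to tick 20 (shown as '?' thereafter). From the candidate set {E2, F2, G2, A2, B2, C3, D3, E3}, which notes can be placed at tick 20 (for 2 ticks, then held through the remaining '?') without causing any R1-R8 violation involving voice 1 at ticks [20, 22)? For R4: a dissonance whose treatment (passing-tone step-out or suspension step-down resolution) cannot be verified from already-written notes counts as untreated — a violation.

{}

E2: violates R2,R7
F2: violates R4,R7
G2: violates R7
A2: violates R4,R7
B2: violates R2
C3: violates R7
D3: violates R4
E3: violates R2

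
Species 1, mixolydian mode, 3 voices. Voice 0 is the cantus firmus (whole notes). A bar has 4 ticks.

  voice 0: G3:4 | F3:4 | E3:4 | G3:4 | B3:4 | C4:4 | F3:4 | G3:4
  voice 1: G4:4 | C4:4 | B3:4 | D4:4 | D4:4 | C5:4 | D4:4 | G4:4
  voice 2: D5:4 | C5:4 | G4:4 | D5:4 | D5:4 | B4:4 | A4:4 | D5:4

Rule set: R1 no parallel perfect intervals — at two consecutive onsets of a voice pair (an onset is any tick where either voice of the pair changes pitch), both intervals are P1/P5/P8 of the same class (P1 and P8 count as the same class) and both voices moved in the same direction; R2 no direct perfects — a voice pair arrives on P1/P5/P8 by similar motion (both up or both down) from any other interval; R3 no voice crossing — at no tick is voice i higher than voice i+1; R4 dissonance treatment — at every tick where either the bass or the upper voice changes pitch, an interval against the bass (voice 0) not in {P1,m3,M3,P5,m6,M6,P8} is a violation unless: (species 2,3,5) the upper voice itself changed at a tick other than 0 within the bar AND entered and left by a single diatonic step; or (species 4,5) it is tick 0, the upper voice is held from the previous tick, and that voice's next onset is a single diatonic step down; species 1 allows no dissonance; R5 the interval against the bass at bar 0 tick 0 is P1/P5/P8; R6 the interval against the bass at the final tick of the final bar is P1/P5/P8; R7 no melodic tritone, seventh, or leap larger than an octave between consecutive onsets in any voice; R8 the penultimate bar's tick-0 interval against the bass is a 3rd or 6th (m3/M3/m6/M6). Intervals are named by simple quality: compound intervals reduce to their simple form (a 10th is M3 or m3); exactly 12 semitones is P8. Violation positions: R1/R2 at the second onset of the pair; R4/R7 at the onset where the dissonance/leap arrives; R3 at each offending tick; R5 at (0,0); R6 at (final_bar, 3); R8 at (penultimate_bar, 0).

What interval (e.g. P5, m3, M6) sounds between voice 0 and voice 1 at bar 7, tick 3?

voice 0=G3 voice 1=G4 -> P8

P8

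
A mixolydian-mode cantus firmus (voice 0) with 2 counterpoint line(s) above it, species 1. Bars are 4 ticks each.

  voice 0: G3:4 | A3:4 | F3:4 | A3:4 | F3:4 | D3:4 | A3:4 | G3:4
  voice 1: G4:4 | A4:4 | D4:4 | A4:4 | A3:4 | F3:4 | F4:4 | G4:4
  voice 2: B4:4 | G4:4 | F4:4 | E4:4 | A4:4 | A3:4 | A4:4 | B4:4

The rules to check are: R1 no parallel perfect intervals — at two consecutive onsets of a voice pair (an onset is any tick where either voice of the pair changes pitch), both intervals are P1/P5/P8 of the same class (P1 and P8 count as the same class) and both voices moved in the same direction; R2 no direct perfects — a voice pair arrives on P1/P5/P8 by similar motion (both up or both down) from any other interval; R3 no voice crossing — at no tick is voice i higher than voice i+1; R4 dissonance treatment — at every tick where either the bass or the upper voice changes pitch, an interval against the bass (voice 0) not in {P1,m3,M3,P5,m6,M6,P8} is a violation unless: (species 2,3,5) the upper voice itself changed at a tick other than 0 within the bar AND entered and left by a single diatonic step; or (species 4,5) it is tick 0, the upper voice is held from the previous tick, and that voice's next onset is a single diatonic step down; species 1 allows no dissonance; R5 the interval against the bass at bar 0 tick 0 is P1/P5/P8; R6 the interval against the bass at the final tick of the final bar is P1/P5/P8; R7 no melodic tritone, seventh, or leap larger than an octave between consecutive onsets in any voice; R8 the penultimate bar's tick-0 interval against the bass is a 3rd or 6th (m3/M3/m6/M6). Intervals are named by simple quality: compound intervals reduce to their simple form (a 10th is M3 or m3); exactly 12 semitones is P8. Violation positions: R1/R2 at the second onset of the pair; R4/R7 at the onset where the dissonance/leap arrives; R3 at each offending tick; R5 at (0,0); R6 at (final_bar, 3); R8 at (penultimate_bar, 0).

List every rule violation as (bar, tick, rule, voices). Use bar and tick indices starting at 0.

bar 0: v0=G3 v1=G4 v2=B4 downbeat M3
bar 1: v0=A3 v1=A4 v2=G4 downbeat m7
bar 2: v0=F3 v1=D4 v2=F4 downbeat P8
bar 3: v0=A3 v1=A4 v2=E4 downbeat P5
bar 4: v0=F3 v1=A3 v2=A4 downbeat M3
bar 5: v0=D3 v1=F3 v2=A3 downbeat P5
bar 6: v0=A3 v1=F4 v2=A4 downbeat P8
bar 7: v0=G3 v1=G4 v2=B4 downbeat M3
  -> R5 @ bar 0 tick 0 v(0, 2): opens on M3
  -> R1 @ bar 1 tick 0 v(0, 1): G3/G4 P8 -> A3/A4 P8 similar
  -> R3 @ bar 1 tick 0 v(1, 2): A4 above G4
  -> R4 @ bar 1 tick 0 v(0, 2): A3/G4 m7 untreated
  -> R3 @ bar 1 tick 1 v(1, 2): A4 above G4
  -> R3 @ bar 1 tick 2 v(1, 2): A4 above G4
  -> R3 @ bar 1 tick 3 v(1, 2): A4 above G4
  -> R2 @ bar 2 tick 0 v(0, 2): A3/G4 m7 -> F3/F4 P8 similar
  -> R2 @ bar 3 tick 0 v(0, 1): F3/D4 M6 -> A3/A4 P8 similar
  -> R3 @ bar 3 tick 0 v(1, 2): A4 above E4
  -> R3 @ bar 3 tick 1 v(1, 2): A4 above E4
  -> R3 @ bar 3 tick 2 v(1, 2): A4 above E4
  -> R3 @ bar 3 tick 3 v(1, 2): A4 above E4
  -> R2 @ bar 5 tick 0 v(0, 2): F3/A4 M3 -> D3/A3 P5 similar
  -> R2 @ bar 6 tick 0 v(0, 2): D3/A3 P5 -> A3/A4 P8 similar
  -> R8 @ bar 6 tick 0 v(0, 2): penult P8 not 3rd/6th
  -> R6 @ bar 7 tick 3 v(0, 2): closes on M3

(0, 0, R5, (0, 2))
(1, 0, R1, (0, 1))
(1, 0, R3, (1, 2))
(1, 0, R4, (0, 2))
(1, 1, R3, (1, 2))
(1, 2, R3, (1, 2))
(1, 3, R3, (1, 2))
(2, 0, R2, (0, 2))
(3, 0, R2, (0, 1))
(3, 0, R3, (1, 2))
(3, 1, R3, (1, 2))
(3, 2, R3, (1, 2))
(3, 3, R3, (1, 2))
(5, 0, R2, (0, 2))
(6, 0, R2, (0, 2))
(6, 0, R8, (0, 2))
(7, 3, R6, (0, 2))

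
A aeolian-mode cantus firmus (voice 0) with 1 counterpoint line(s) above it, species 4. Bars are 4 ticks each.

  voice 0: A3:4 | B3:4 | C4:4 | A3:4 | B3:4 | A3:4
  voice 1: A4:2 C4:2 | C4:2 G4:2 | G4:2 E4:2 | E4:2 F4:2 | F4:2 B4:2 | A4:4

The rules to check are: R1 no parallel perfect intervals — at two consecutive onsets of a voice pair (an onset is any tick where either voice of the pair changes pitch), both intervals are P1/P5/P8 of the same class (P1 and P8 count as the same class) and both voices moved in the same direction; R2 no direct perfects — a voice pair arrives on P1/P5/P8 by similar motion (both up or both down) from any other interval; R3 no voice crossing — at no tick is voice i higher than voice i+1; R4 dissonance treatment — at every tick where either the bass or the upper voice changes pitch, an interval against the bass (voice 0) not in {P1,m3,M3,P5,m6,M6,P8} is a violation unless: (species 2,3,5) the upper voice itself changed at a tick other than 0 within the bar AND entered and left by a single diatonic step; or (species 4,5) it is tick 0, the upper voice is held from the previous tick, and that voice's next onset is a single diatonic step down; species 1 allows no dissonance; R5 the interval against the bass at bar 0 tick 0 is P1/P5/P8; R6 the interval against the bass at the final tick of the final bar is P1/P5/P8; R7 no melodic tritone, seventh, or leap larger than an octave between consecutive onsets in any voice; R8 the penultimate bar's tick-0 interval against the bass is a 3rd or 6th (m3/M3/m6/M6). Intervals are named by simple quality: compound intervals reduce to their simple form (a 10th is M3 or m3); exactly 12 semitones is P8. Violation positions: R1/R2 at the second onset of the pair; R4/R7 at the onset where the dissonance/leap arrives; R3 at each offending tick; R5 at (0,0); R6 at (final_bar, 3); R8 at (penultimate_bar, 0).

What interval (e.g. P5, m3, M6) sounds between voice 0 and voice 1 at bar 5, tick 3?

voice 0=A3 voice 1=A4 -> P8

P8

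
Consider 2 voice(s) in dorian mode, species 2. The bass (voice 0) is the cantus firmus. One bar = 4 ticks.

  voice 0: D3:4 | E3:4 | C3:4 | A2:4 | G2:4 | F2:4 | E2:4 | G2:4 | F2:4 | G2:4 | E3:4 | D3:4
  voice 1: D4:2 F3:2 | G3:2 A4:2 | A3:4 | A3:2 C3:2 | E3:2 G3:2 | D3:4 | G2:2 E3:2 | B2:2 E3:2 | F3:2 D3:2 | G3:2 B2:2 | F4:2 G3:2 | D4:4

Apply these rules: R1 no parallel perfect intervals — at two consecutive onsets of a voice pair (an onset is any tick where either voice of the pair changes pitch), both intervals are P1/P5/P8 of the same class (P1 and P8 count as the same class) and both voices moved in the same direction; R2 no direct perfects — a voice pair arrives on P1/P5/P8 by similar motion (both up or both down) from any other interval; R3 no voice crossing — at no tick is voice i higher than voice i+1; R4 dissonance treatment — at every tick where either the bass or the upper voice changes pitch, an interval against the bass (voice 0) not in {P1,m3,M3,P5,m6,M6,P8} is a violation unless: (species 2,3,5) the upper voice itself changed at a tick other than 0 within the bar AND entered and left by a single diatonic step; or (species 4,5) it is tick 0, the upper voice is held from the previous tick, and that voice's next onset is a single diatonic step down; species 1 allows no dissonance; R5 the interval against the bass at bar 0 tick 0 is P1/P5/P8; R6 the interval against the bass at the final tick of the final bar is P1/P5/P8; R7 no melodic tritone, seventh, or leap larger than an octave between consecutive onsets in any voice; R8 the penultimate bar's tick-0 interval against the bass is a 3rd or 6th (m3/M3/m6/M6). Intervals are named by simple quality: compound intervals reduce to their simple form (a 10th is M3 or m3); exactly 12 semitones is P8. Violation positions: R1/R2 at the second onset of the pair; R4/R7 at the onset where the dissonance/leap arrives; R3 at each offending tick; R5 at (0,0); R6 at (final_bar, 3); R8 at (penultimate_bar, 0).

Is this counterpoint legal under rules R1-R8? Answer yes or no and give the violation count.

bar 0: v0=D3 v1=D4 (P8)
bar 1: v0=E3 v1=G3 (m3)
bar 2: v0=C3 v1=A3 (M6)
bar 3: v0=A2 v1=A3 (P8)
bar 4: v0=G2 v1=E3 (M6)
bar 5: v0=F2 v1=D3 (M6)
bar 6: v0=E2 v1=G2 (m3)
bar 7: v0=G2 v1=B2 (M3)
bar 8: v0=F2 v1=F3 (P8)
bar 9: v0=G2 v1=G3 (P8)
bar 10: v0=E3 v1=F4 (m2)
bar 11: v0=D3 v1=D4 (P8)
  R4 @ bar1.2: E3/A4 P4 untreated
  R7 @ bar1.2: G3->A4 leap 14st
  R2 @ bar9.0: F2/D3 M6 -> G2/G3 P8 similar
  R4 @ bar10.0: E3/F4 m2 untreated
  R7 @ bar10.0: B2->F4 leap 18st
  R8 @ bar10.0: penult m2 not 3rd/6th
  R7 @ bar10.2: F4->G3 leap 10st

No (7 violations)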